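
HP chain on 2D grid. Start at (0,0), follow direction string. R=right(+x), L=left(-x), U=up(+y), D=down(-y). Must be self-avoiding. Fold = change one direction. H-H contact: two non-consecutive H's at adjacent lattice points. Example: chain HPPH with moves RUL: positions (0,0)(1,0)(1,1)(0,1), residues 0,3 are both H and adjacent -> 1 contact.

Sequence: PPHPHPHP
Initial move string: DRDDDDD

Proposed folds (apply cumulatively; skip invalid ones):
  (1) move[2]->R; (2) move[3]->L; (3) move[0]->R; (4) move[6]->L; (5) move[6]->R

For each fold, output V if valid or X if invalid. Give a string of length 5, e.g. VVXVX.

Initial: DRDDDDD -> [(0, 0), (0, -1), (1, -1), (1, -2), (1, -3), (1, -4), (1, -5), (1, -6)]
Fold 1: move[2]->R => DRRDDDD VALID
Fold 2: move[3]->L => DRRLDDD INVALID (collision), skipped
Fold 3: move[0]->R => RRRDDDD VALID
Fold 4: move[6]->L => RRRDDDL VALID
Fold 5: move[6]->R => RRRDDDR VALID

Answer: VXVVV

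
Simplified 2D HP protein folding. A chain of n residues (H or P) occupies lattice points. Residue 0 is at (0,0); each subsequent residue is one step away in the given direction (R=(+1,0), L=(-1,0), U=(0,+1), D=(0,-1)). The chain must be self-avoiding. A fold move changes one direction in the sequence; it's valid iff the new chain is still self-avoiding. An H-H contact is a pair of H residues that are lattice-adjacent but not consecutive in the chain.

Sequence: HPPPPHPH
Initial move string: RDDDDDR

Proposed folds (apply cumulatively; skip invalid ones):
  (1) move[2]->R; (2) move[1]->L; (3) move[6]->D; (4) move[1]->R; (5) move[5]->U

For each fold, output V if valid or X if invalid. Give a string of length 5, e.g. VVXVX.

Answer: VXVVX

Derivation:
Initial: RDDDDDR -> [(0, 0), (1, 0), (1, -1), (1, -2), (1, -3), (1, -4), (1, -5), (2, -5)]
Fold 1: move[2]->R => RDRDDDR VALID
Fold 2: move[1]->L => RLRDDDR INVALID (collision), skipped
Fold 3: move[6]->D => RDRDDDD VALID
Fold 4: move[1]->R => RRRDDDD VALID
Fold 5: move[5]->U => RRRDDUD INVALID (collision), skipped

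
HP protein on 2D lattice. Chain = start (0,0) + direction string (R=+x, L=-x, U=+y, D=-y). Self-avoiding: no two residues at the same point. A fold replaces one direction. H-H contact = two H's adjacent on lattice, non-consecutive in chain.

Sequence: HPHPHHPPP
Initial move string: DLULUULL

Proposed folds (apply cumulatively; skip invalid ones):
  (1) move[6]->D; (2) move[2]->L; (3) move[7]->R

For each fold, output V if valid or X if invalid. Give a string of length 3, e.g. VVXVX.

Initial: DLULUULL -> [(0, 0), (0, -1), (-1, -1), (-1, 0), (-2, 0), (-2, 1), (-2, 2), (-3, 2), (-4, 2)]
Fold 1: move[6]->D => DLULUUDL INVALID (collision), skipped
Fold 2: move[2]->L => DLLLUULL VALID
Fold 3: move[7]->R => DLLLUULR INVALID (collision), skipped

Answer: XVX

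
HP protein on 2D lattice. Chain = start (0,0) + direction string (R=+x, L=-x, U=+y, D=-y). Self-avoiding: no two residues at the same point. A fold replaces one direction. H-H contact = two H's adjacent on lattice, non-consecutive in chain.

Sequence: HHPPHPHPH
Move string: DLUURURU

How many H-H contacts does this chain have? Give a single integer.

Positions: [(0, 0), (0, -1), (-1, -1), (-1, 0), (-1, 1), (0, 1), (0, 2), (1, 2), (1, 3)]
No H-H contacts found.

Answer: 0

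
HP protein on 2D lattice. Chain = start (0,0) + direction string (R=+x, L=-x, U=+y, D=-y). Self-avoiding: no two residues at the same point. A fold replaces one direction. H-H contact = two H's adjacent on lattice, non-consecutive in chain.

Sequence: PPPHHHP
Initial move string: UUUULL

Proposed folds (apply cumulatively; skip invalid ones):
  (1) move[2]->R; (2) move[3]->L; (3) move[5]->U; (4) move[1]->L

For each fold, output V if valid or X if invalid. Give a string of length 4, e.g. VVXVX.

Answer: VXVX

Derivation:
Initial: UUUULL -> [(0, 0), (0, 1), (0, 2), (0, 3), (0, 4), (-1, 4), (-2, 4)]
Fold 1: move[2]->R => UURULL VALID
Fold 2: move[3]->L => UURLLL INVALID (collision), skipped
Fold 3: move[5]->U => UURULU VALID
Fold 4: move[1]->L => ULRULU INVALID (collision), skipped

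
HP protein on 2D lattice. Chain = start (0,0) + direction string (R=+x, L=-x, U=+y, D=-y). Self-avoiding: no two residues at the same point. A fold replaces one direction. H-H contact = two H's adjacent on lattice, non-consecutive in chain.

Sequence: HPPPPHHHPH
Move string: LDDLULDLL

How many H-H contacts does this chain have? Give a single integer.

Answer: 0

Derivation:
Positions: [(0, 0), (-1, 0), (-1, -1), (-1, -2), (-2, -2), (-2, -1), (-3, -1), (-3, -2), (-4, -2), (-5, -2)]
No H-H contacts found.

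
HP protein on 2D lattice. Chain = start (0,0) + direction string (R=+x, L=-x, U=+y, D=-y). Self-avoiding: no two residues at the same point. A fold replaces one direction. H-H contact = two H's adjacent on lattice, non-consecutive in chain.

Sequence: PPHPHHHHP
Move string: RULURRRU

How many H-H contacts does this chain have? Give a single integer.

Answer: 1

Derivation:
Positions: [(0, 0), (1, 0), (1, 1), (0, 1), (0, 2), (1, 2), (2, 2), (3, 2), (3, 3)]
H-H contact: residue 2 @(1,1) - residue 5 @(1, 2)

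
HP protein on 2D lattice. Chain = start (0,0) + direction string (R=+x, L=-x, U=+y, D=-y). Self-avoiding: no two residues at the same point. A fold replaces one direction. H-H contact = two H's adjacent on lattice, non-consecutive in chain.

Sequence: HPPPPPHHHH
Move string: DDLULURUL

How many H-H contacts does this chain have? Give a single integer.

Positions: [(0, 0), (0, -1), (0, -2), (-1, -2), (-1, -1), (-2, -1), (-2, 0), (-1, 0), (-1, 1), (-2, 1)]
H-H contact: residue 0 @(0,0) - residue 7 @(-1, 0)
H-H contact: residue 6 @(-2,0) - residue 9 @(-2, 1)

Answer: 2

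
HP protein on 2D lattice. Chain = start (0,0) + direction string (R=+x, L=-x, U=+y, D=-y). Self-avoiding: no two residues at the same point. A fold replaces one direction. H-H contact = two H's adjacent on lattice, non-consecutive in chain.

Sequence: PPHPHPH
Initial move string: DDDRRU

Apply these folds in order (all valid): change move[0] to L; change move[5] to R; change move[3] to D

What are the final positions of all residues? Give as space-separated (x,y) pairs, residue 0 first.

Answer: (0,0) (-1,0) (-1,-1) (-1,-2) (-1,-3) (0,-3) (1,-3)

Derivation:
Initial moves: DDDRRU
Fold: move[0]->L => LDDRRU (positions: [(0, 0), (-1, 0), (-1, -1), (-1, -2), (0, -2), (1, -2), (1, -1)])
Fold: move[5]->R => LDDRRR (positions: [(0, 0), (-1, 0), (-1, -1), (-1, -2), (0, -2), (1, -2), (2, -2)])
Fold: move[3]->D => LDDDRR (positions: [(0, 0), (-1, 0), (-1, -1), (-1, -2), (-1, -3), (0, -3), (1, -3)])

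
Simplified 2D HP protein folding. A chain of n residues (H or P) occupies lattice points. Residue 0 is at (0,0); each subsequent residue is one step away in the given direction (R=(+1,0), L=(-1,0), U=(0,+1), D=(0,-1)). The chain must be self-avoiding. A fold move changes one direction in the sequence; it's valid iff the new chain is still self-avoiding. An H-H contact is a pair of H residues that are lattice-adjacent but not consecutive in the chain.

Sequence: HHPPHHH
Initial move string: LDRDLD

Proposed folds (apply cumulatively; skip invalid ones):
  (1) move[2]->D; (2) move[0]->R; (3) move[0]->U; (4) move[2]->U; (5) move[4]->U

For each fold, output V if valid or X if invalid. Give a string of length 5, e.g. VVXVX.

Answer: VVXXX

Derivation:
Initial: LDRDLD -> [(0, 0), (-1, 0), (-1, -1), (0, -1), (0, -2), (-1, -2), (-1, -3)]
Fold 1: move[2]->D => LDDDLD VALID
Fold 2: move[0]->R => RDDDLD VALID
Fold 3: move[0]->U => UDDDLD INVALID (collision), skipped
Fold 4: move[2]->U => RDUDLD INVALID (collision), skipped
Fold 5: move[4]->U => RDDDUD INVALID (collision), skipped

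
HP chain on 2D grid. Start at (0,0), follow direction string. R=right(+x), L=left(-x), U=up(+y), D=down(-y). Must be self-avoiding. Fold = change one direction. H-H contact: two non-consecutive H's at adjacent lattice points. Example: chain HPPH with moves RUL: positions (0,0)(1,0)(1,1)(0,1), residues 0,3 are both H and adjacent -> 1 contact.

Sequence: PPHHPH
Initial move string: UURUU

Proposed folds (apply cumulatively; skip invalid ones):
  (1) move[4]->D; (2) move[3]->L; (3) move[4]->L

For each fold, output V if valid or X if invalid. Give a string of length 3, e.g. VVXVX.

Answer: XXV

Derivation:
Initial: UURUU -> [(0, 0), (0, 1), (0, 2), (1, 2), (1, 3), (1, 4)]
Fold 1: move[4]->D => UURUD INVALID (collision), skipped
Fold 2: move[3]->L => UURLU INVALID (collision), skipped
Fold 3: move[4]->L => UURUL VALID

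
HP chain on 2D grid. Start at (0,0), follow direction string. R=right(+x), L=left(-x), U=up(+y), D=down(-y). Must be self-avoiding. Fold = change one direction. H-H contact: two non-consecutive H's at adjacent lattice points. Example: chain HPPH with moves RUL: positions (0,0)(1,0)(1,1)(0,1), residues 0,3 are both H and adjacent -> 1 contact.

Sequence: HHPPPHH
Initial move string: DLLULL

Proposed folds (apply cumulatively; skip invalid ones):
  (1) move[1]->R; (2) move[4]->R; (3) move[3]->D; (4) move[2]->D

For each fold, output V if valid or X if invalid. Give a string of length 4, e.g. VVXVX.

Initial: DLLULL -> [(0, 0), (0, -1), (-1, -1), (-2, -1), (-2, 0), (-3, 0), (-4, 0)]
Fold 1: move[1]->R => DRLULL INVALID (collision), skipped
Fold 2: move[4]->R => DLLURL INVALID (collision), skipped
Fold 3: move[3]->D => DLLDLL VALID
Fold 4: move[2]->D => DLDDLL VALID

Answer: XXVV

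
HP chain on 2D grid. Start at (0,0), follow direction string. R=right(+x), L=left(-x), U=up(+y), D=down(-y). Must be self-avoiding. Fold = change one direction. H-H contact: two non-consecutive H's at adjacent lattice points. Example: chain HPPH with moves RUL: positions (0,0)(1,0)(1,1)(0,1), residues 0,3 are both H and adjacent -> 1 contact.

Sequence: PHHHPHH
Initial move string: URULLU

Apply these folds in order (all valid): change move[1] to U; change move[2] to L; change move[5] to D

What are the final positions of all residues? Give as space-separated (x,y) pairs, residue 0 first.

Initial moves: URULLU
Fold: move[1]->U => UUULLU (positions: [(0, 0), (0, 1), (0, 2), (0, 3), (-1, 3), (-2, 3), (-2, 4)])
Fold: move[2]->L => UULLLU (positions: [(0, 0), (0, 1), (0, 2), (-1, 2), (-2, 2), (-3, 2), (-3, 3)])
Fold: move[5]->D => UULLLD (positions: [(0, 0), (0, 1), (0, 2), (-1, 2), (-2, 2), (-3, 2), (-3, 1)])

Answer: (0,0) (0,1) (0,2) (-1,2) (-2,2) (-3,2) (-3,1)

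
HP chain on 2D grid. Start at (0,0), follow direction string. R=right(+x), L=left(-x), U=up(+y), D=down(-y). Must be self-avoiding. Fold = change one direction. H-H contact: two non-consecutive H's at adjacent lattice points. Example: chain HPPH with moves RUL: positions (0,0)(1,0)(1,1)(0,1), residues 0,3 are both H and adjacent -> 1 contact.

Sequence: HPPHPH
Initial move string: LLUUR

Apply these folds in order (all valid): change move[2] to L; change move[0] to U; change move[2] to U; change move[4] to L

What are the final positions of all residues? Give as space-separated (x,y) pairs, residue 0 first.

Answer: (0,0) (0,1) (-1,1) (-1,2) (-1,3) (-2,3)

Derivation:
Initial moves: LLUUR
Fold: move[2]->L => LLLUR (positions: [(0, 0), (-1, 0), (-2, 0), (-3, 0), (-3, 1), (-2, 1)])
Fold: move[0]->U => ULLUR (positions: [(0, 0), (0, 1), (-1, 1), (-2, 1), (-2, 2), (-1, 2)])
Fold: move[2]->U => ULUUR (positions: [(0, 0), (0, 1), (-1, 1), (-1, 2), (-1, 3), (0, 3)])
Fold: move[4]->L => ULUUL (positions: [(0, 0), (0, 1), (-1, 1), (-1, 2), (-1, 3), (-2, 3)])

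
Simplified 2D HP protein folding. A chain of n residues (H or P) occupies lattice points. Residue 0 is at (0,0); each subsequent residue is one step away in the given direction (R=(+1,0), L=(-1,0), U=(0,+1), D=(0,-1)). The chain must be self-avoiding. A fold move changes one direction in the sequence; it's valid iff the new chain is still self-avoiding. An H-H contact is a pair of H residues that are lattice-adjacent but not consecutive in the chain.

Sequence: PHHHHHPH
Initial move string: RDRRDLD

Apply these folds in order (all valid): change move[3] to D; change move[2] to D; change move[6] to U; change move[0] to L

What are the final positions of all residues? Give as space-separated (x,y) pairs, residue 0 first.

Answer: (0,0) (-1,0) (-1,-1) (-1,-2) (-1,-3) (-1,-4) (-2,-4) (-2,-3)

Derivation:
Initial moves: RDRRDLD
Fold: move[3]->D => RDRDDLD (positions: [(0, 0), (1, 0), (1, -1), (2, -1), (2, -2), (2, -3), (1, -3), (1, -4)])
Fold: move[2]->D => RDDDDLD (positions: [(0, 0), (1, 0), (1, -1), (1, -2), (1, -3), (1, -4), (0, -4), (0, -5)])
Fold: move[6]->U => RDDDDLU (positions: [(0, 0), (1, 0), (1, -1), (1, -2), (1, -3), (1, -4), (0, -4), (0, -3)])
Fold: move[0]->L => LDDDDLU (positions: [(0, 0), (-1, 0), (-1, -1), (-1, -2), (-1, -3), (-1, -4), (-2, -4), (-2, -3)])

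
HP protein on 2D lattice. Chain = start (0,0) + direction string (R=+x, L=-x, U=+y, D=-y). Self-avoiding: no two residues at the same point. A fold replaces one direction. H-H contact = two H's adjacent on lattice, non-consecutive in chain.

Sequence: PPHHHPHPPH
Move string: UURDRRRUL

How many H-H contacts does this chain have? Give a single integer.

Positions: [(0, 0), (0, 1), (0, 2), (1, 2), (1, 1), (2, 1), (3, 1), (4, 1), (4, 2), (3, 2)]
H-H contact: residue 6 @(3,1) - residue 9 @(3, 2)

Answer: 1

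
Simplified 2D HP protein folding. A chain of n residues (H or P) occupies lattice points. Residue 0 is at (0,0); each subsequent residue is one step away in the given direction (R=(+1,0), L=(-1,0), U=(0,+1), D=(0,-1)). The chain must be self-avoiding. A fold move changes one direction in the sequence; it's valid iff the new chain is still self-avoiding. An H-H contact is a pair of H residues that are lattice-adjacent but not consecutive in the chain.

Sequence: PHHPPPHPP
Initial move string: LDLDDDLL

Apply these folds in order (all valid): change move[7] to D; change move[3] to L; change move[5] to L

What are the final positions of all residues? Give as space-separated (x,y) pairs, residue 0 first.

Answer: (0,0) (-1,0) (-1,-1) (-2,-1) (-3,-1) (-3,-2) (-4,-2) (-5,-2) (-5,-3)

Derivation:
Initial moves: LDLDDDLL
Fold: move[7]->D => LDLDDDLD (positions: [(0, 0), (-1, 0), (-1, -1), (-2, -1), (-2, -2), (-2, -3), (-2, -4), (-3, -4), (-3, -5)])
Fold: move[3]->L => LDLLDDLD (positions: [(0, 0), (-1, 0), (-1, -1), (-2, -1), (-3, -1), (-3, -2), (-3, -3), (-4, -3), (-4, -4)])
Fold: move[5]->L => LDLLDLLD (positions: [(0, 0), (-1, 0), (-1, -1), (-2, -1), (-3, -1), (-3, -2), (-4, -2), (-5, -2), (-5, -3)])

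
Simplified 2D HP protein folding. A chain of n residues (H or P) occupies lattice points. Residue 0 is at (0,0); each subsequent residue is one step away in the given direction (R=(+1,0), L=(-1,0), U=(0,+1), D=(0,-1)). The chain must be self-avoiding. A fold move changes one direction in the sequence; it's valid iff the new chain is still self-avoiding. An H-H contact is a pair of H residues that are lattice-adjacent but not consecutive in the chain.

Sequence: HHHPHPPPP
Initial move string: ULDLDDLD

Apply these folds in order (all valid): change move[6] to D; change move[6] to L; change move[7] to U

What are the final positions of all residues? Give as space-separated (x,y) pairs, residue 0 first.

Answer: (0,0) (0,1) (-1,1) (-1,0) (-2,0) (-2,-1) (-2,-2) (-3,-2) (-3,-1)

Derivation:
Initial moves: ULDLDDLD
Fold: move[6]->D => ULDLDDDD (positions: [(0, 0), (0, 1), (-1, 1), (-1, 0), (-2, 0), (-2, -1), (-2, -2), (-2, -3), (-2, -4)])
Fold: move[6]->L => ULDLDDLD (positions: [(0, 0), (0, 1), (-1, 1), (-1, 0), (-2, 0), (-2, -1), (-2, -2), (-3, -2), (-3, -3)])
Fold: move[7]->U => ULDLDDLU (positions: [(0, 0), (0, 1), (-1, 1), (-1, 0), (-2, 0), (-2, -1), (-2, -2), (-3, -2), (-3, -1)])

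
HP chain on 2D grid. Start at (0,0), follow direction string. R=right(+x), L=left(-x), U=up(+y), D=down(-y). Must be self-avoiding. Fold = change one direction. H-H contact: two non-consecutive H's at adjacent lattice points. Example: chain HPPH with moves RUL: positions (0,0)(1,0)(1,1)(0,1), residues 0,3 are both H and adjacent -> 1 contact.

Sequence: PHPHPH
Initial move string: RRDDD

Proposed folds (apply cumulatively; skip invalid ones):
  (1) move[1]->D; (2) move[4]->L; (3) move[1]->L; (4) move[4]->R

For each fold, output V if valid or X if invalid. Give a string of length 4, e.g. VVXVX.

Answer: VVXV

Derivation:
Initial: RRDDD -> [(0, 0), (1, 0), (2, 0), (2, -1), (2, -2), (2, -3)]
Fold 1: move[1]->D => RDDDD VALID
Fold 2: move[4]->L => RDDDL VALID
Fold 3: move[1]->L => RLDDL INVALID (collision), skipped
Fold 4: move[4]->R => RDDDR VALID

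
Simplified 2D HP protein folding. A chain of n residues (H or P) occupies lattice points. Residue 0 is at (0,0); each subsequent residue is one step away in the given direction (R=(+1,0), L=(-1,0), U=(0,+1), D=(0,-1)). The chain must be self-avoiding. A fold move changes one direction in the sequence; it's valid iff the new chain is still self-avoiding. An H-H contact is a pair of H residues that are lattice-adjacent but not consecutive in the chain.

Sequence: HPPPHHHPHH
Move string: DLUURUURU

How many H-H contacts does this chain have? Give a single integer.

Positions: [(0, 0), (0, -1), (-1, -1), (-1, 0), (-1, 1), (0, 1), (0, 2), (0, 3), (1, 3), (1, 4)]
H-H contact: residue 0 @(0,0) - residue 5 @(0, 1)

Answer: 1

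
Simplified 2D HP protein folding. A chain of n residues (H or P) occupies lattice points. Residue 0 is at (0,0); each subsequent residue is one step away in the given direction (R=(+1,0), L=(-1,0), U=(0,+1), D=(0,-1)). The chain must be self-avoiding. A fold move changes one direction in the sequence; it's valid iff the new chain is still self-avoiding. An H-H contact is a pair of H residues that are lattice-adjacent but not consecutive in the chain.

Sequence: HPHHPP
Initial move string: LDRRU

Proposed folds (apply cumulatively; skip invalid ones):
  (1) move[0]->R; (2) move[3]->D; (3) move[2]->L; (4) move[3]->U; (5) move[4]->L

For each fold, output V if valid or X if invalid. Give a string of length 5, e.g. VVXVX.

Initial: LDRRU -> [(0, 0), (-1, 0), (-1, -1), (0, -1), (1, -1), (1, 0)]
Fold 1: move[0]->R => RDRRU VALID
Fold 2: move[3]->D => RDRDU INVALID (collision), skipped
Fold 3: move[2]->L => RDLRU INVALID (collision), skipped
Fold 4: move[3]->U => RDRUU VALID
Fold 5: move[4]->L => RDRUL INVALID (collision), skipped

Answer: VXXVX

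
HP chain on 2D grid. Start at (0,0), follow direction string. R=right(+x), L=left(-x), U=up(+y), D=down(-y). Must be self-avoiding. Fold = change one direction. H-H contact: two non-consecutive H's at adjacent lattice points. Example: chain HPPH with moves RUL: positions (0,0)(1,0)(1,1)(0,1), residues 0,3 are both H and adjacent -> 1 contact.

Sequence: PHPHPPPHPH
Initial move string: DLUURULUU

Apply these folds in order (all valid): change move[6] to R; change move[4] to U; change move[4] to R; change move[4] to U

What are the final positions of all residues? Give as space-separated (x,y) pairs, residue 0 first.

Initial moves: DLUURULUU
Fold: move[6]->R => DLUURURUU (positions: [(0, 0), (0, -1), (-1, -1), (-1, 0), (-1, 1), (0, 1), (0, 2), (1, 2), (1, 3), (1, 4)])
Fold: move[4]->U => DLUUUURUU (positions: [(0, 0), (0, -1), (-1, -1), (-1, 0), (-1, 1), (-1, 2), (-1, 3), (0, 3), (0, 4), (0, 5)])
Fold: move[4]->R => DLUURURUU (positions: [(0, 0), (0, -1), (-1, -1), (-1, 0), (-1, 1), (0, 1), (0, 2), (1, 2), (1, 3), (1, 4)])
Fold: move[4]->U => DLUUUURUU (positions: [(0, 0), (0, -1), (-1, -1), (-1, 0), (-1, 1), (-1, 2), (-1, 3), (0, 3), (0, 4), (0, 5)])

Answer: (0,0) (0,-1) (-1,-1) (-1,0) (-1,1) (-1,2) (-1,3) (0,3) (0,4) (0,5)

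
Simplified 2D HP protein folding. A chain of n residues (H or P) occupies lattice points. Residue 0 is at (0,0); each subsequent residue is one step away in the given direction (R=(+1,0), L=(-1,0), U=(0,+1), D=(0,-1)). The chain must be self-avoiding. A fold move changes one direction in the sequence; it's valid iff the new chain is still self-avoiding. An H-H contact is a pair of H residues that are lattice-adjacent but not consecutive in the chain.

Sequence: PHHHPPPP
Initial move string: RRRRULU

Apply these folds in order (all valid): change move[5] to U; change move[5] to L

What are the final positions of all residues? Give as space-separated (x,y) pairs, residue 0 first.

Answer: (0,0) (1,0) (2,0) (3,0) (4,0) (4,1) (3,1) (3,2)

Derivation:
Initial moves: RRRRULU
Fold: move[5]->U => RRRRUUU (positions: [(0, 0), (1, 0), (2, 0), (3, 0), (4, 0), (4, 1), (4, 2), (4, 3)])
Fold: move[5]->L => RRRRULU (positions: [(0, 0), (1, 0), (2, 0), (3, 0), (4, 0), (4, 1), (3, 1), (3, 2)])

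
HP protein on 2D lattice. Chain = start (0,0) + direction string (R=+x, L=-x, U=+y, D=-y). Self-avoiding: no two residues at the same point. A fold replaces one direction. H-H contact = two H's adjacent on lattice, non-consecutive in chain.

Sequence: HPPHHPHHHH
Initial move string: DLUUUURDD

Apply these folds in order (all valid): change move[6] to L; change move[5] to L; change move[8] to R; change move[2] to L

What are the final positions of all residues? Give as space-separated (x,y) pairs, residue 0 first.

Answer: (0,0) (0,-1) (-1,-1) (-2,-1) (-2,0) (-2,1) (-3,1) (-4,1) (-4,0) (-3,0)

Derivation:
Initial moves: DLUUUURDD
Fold: move[6]->L => DLUUUULDD (positions: [(0, 0), (0, -1), (-1, -1), (-1, 0), (-1, 1), (-1, 2), (-1, 3), (-2, 3), (-2, 2), (-2, 1)])
Fold: move[5]->L => DLUUULLDD (positions: [(0, 0), (0, -1), (-1, -1), (-1, 0), (-1, 1), (-1, 2), (-2, 2), (-3, 2), (-3, 1), (-3, 0)])
Fold: move[8]->R => DLUUULLDR (positions: [(0, 0), (0, -1), (-1, -1), (-1, 0), (-1, 1), (-1, 2), (-2, 2), (-3, 2), (-3, 1), (-2, 1)])
Fold: move[2]->L => DLLUULLDR (positions: [(0, 0), (0, -1), (-1, -1), (-2, -1), (-2, 0), (-2, 1), (-3, 1), (-4, 1), (-4, 0), (-3, 0)])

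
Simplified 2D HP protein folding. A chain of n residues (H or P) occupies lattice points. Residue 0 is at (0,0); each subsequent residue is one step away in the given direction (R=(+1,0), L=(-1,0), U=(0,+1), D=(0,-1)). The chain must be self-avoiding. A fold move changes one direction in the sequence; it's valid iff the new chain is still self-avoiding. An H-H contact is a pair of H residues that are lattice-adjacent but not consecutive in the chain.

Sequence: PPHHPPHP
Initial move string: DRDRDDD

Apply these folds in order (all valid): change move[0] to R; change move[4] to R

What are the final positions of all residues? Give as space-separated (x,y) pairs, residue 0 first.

Answer: (0,0) (1,0) (2,0) (2,-1) (3,-1) (4,-1) (4,-2) (4,-3)

Derivation:
Initial moves: DRDRDDD
Fold: move[0]->R => RRDRDDD (positions: [(0, 0), (1, 0), (2, 0), (2, -1), (3, -1), (3, -2), (3, -3), (3, -4)])
Fold: move[4]->R => RRDRRDD (positions: [(0, 0), (1, 0), (2, 0), (2, -1), (3, -1), (4, -1), (4, -2), (4, -3)])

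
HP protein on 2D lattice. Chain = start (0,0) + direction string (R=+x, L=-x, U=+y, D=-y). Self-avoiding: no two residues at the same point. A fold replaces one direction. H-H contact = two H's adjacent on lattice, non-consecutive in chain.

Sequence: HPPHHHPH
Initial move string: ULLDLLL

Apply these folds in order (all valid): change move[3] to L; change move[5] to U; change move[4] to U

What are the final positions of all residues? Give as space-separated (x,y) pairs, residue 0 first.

Answer: (0,0) (0,1) (-1,1) (-2,1) (-3,1) (-3,2) (-3,3) (-4,3)

Derivation:
Initial moves: ULLDLLL
Fold: move[3]->L => ULLLLLL (positions: [(0, 0), (0, 1), (-1, 1), (-2, 1), (-3, 1), (-4, 1), (-5, 1), (-6, 1)])
Fold: move[5]->U => ULLLLUL (positions: [(0, 0), (0, 1), (-1, 1), (-2, 1), (-3, 1), (-4, 1), (-4, 2), (-5, 2)])
Fold: move[4]->U => ULLLUUL (positions: [(0, 0), (0, 1), (-1, 1), (-2, 1), (-3, 1), (-3, 2), (-3, 3), (-4, 3)])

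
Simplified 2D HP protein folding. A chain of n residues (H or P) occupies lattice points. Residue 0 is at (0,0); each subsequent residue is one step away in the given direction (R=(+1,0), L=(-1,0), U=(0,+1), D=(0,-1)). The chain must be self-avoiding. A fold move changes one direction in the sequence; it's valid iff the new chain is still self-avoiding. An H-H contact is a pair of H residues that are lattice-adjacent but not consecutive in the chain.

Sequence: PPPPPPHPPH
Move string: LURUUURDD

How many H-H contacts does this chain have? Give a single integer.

Positions: [(0, 0), (-1, 0), (-1, 1), (0, 1), (0, 2), (0, 3), (0, 4), (1, 4), (1, 3), (1, 2)]
No H-H contacts found.

Answer: 0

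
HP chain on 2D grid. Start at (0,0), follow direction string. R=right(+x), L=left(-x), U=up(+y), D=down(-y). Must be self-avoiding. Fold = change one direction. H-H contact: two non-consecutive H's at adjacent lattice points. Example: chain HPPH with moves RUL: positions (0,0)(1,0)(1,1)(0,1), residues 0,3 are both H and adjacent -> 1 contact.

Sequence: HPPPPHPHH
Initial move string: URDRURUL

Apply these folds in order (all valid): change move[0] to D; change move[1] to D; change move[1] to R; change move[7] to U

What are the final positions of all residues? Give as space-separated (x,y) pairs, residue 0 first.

Initial moves: URDRURUL
Fold: move[0]->D => DRDRURUL (positions: [(0, 0), (0, -1), (1, -1), (1, -2), (2, -2), (2, -1), (3, -1), (3, 0), (2, 0)])
Fold: move[1]->D => DDDRURUL (positions: [(0, 0), (0, -1), (0, -2), (0, -3), (1, -3), (1, -2), (2, -2), (2, -1), (1, -1)])
Fold: move[1]->R => DRDRURUL (positions: [(0, 0), (0, -1), (1, -1), (1, -2), (2, -2), (2, -1), (3, -1), (3, 0), (2, 0)])
Fold: move[7]->U => DRDRURUU (positions: [(0, 0), (0, -1), (1, -1), (1, -2), (2, -2), (2, -1), (3, -1), (3, 0), (3, 1)])

Answer: (0,0) (0,-1) (1,-1) (1,-2) (2,-2) (2,-1) (3,-1) (3,0) (3,1)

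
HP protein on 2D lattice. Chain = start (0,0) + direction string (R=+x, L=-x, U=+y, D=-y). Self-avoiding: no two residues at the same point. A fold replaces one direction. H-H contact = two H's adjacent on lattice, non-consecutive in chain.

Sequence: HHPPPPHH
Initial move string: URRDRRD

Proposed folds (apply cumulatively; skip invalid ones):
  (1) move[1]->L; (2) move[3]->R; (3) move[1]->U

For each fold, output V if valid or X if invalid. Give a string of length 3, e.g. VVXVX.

Initial: URRDRRD -> [(0, 0), (0, 1), (1, 1), (2, 1), (2, 0), (3, 0), (4, 0), (4, -1)]
Fold 1: move[1]->L => ULRDRRD INVALID (collision), skipped
Fold 2: move[3]->R => URRRRRD VALID
Fold 3: move[1]->U => UURRRRD VALID

Answer: XVV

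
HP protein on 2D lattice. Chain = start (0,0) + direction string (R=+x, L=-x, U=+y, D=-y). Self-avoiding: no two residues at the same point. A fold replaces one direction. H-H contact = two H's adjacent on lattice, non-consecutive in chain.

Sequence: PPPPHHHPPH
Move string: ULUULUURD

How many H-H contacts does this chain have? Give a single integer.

Positions: [(0, 0), (0, 1), (-1, 1), (-1, 2), (-1, 3), (-2, 3), (-2, 4), (-2, 5), (-1, 5), (-1, 4)]
H-H contact: residue 4 @(-1,3) - residue 9 @(-1, 4)
H-H contact: residue 6 @(-2,4) - residue 9 @(-1, 4)

Answer: 2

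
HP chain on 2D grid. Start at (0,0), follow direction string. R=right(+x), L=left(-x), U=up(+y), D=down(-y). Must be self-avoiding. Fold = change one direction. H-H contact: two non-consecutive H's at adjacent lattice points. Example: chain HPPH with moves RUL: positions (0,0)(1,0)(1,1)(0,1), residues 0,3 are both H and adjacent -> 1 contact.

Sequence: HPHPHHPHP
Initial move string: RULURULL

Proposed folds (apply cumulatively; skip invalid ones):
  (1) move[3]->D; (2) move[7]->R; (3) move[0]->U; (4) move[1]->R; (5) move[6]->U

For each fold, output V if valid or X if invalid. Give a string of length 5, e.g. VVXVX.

Answer: XXVXV

Derivation:
Initial: RULURULL -> [(0, 0), (1, 0), (1, 1), (0, 1), (0, 2), (1, 2), (1, 3), (0, 3), (-1, 3)]
Fold 1: move[3]->D => RULDRULL INVALID (collision), skipped
Fold 2: move[7]->R => RULURULR INVALID (collision), skipped
Fold 3: move[0]->U => UULURULL VALID
Fold 4: move[1]->R => URLURULL INVALID (collision), skipped
Fold 5: move[6]->U => UULURUUL VALID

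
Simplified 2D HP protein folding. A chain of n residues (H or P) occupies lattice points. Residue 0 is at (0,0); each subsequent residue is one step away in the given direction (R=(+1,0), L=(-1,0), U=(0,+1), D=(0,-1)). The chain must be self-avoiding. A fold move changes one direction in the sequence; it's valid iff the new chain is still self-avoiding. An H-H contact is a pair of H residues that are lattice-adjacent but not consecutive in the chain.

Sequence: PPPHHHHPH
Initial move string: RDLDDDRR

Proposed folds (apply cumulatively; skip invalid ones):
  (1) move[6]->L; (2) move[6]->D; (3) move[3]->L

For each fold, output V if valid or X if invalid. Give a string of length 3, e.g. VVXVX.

Initial: RDLDDDRR -> [(0, 0), (1, 0), (1, -1), (0, -1), (0, -2), (0, -3), (0, -4), (1, -4), (2, -4)]
Fold 1: move[6]->L => RDLDDDLR INVALID (collision), skipped
Fold 2: move[6]->D => RDLDDDDR VALID
Fold 3: move[3]->L => RDLLDDDR VALID

Answer: XVV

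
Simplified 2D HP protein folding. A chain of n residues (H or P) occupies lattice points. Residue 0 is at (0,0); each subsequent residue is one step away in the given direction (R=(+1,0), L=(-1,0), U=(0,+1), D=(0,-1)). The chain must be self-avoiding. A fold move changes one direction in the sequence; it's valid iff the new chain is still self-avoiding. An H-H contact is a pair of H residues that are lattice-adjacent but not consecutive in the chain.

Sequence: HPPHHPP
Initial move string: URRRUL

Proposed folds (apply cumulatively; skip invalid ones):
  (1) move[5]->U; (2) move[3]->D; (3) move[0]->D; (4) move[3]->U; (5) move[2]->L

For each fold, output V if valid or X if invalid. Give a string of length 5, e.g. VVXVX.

Answer: VXVVX

Derivation:
Initial: URRRUL -> [(0, 0), (0, 1), (1, 1), (2, 1), (3, 1), (3, 2), (2, 2)]
Fold 1: move[5]->U => URRRUU VALID
Fold 2: move[3]->D => URRDUU INVALID (collision), skipped
Fold 3: move[0]->D => DRRRUU VALID
Fold 4: move[3]->U => DRRUUU VALID
Fold 5: move[2]->L => DRLUUU INVALID (collision), skipped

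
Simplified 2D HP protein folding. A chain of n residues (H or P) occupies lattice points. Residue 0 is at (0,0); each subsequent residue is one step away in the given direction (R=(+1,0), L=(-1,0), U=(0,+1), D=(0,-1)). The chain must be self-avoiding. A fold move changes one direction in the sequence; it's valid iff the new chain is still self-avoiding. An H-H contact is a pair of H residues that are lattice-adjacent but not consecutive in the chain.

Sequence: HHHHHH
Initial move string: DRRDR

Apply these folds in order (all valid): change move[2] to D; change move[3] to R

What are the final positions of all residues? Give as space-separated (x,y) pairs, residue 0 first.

Answer: (0,0) (0,-1) (1,-1) (1,-2) (2,-2) (3,-2)

Derivation:
Initial moves: DRRDR
Fold: move[2]->D => DRDDR (positions: [(0, 0), (0, -1), (1, -1), (1, -2), (1, -3), (2, -3)])
Fold: move[3]->R => DRDRR (positions: [(0, 0), (0, -1), (1, -1), (1, -2), (2, -2), (3, -2)])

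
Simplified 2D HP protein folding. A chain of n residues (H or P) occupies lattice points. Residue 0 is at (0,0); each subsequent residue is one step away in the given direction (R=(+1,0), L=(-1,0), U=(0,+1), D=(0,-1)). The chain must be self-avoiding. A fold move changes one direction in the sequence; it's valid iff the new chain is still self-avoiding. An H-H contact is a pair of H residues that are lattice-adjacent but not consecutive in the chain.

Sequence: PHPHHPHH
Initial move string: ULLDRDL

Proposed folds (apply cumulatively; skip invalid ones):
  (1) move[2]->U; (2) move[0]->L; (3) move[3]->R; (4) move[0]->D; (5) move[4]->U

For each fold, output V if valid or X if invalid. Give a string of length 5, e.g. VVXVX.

Answer: XVXVX

Derivation:
Initial: ULLDRDL -> [(0, 0), (0, 1), (-1, 1), (-2, 1), (-2, 0), (-1, 0), (-1, -1), (-2, -1)]
Fold 1: move[2]->U => ULUDRDL INVALID (collision), skipped
Fold 2: move[0]->L => LLLDRDL VALID
Fold 3: move[3]->R => LLLRRDL INVALID (collision), skipped
Fold 4: move[0]->D => DLLDRDL VALID
Fold 5: move[4]->U => DLLDUDL INVALID (collision), skipped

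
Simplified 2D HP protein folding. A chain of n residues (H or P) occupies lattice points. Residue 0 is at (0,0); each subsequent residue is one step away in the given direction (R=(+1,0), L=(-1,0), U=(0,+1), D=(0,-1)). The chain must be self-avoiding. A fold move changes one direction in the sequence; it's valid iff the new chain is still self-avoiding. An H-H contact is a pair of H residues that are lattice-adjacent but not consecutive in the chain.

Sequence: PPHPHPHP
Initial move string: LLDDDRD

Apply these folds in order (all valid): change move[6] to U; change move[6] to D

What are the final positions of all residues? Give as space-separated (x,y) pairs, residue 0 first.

Answer: (0,0) (-1,0) (-2,0) (-2,-1) (-2,-2) (-2,-3) (-1,-3) (-1,-4)

Derivation:
Initial moves: LLDDDRD
Fold: move[6]->U => LLDDDRU (positions: [(0, 0), (-1, 0), (-2, 0), (-2, -1), (-2, -2), (-2, -3), (-1, -3), (-1, -2)])
Fold: move[6]->D => LLDDDRD (positions: [(0, 0), (-1, 0), (-2, 0), (-2, -1), (-2, -2), (-2, -3), (-1, -3), (-1, -4)])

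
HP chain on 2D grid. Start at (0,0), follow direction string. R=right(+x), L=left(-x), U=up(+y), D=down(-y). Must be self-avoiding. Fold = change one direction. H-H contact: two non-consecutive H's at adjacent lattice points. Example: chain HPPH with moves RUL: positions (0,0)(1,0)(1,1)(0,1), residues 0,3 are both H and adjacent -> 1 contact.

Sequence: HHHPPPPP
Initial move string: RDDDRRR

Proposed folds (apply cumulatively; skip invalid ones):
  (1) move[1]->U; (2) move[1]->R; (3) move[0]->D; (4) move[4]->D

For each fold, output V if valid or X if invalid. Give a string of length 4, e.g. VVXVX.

Answer: XVVV

Derivation:
Initial: RDDDRRR -> [(0, 0), (1, 0), (1, -1), (1, -2), (1, -3), (2, -3), (3, -3), (4, -3)]
Fold 1: move[1]->U => RUDDRRR INVALID (collision), skipped
Fold 2: move[1]->R => RRDDRRR VALID
Fold 3: move[0]->D => DRDDRRR VALID
Fold 4: move[4]->D => DRDDDRR VALID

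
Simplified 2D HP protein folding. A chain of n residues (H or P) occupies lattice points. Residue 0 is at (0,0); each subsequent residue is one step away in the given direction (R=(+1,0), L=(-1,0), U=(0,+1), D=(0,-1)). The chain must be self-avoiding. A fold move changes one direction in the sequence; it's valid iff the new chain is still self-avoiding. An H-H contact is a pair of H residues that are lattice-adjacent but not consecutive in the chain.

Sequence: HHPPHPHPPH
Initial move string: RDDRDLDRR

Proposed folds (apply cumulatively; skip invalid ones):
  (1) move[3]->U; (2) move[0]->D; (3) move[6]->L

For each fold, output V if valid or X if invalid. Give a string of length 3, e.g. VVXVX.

Initial: RDDRDLDRR -> [(0, 0), (1, 0), (1, -1), (1, -2), (2, -2), (2, -3), (1, -3), (1, -4), (2, -4), (3, -4)]
Fold 1: move[3]->U => RDDUDLDRR INVALID (collision), skipped
Fold 2: move[0]->D => DDDRDLDRR VALID
Fold 3: move[6]->L => DDDRDLLRR INVALID (collision), skipped

Answer: XVX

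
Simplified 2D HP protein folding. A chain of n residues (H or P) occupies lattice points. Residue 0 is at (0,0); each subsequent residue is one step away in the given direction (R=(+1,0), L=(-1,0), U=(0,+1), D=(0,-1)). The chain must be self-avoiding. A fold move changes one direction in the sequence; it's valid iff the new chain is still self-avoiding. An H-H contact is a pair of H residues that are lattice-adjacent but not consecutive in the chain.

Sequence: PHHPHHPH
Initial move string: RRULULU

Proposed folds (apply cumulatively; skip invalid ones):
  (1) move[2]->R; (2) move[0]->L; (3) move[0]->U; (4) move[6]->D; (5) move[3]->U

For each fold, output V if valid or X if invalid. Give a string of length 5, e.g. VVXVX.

Answer: XXVVV

Derivation:
Initial: RRULULU -> [(0, 0), (1, 0), (2, 0), (2, 1), (1, 1), (1, 2), (0, 2), (0, 3)]
Fold 1: move[2]->R => RRRLULU INVALID (collision), skipped
Fold 2: move[0]->L => LRULULU INVALID (collision), skipped
Fold 3: move[0]->U => URULULU VALID
Fold 4: move[6]->D => URULULD VALID
Fold 5: move[3]->U => URUUULD VALID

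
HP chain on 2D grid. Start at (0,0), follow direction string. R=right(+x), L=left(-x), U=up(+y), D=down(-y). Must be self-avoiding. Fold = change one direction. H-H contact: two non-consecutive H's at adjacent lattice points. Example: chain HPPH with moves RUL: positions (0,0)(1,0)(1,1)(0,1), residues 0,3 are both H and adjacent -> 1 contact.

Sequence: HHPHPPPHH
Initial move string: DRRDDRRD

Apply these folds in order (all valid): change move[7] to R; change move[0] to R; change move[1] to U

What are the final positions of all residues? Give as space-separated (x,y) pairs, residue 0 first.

Answer: (0,0) (1,0) (1,1) (2,1) (2,0) (2,-1) (3,-1) (4,-1) (5,-1)

Derivation:
Initial moves: DRRDDRRD
Fold: move[7]->R => DRRDDRRR (positions: [(0, 0), (0, -1), (1, -1), (2, -1), (2, -2), (2, -3), (3, -3), (4, -3), (5, -3)])
Fold: move[0]->R => RRRDDRRR (positions: [(0, 0), (1, 0), (2, 0), (3, 0), (3, -1), (3, -2), (4, -2), (5, -2), (6, -2)])
Fold: move[1]->U => RURDDRRR (positions: [(0, 0), (1, 0), (1, 1), (2, 1), (2, 0), (2, -1), (3, -1), (4, -1), (5, -1)])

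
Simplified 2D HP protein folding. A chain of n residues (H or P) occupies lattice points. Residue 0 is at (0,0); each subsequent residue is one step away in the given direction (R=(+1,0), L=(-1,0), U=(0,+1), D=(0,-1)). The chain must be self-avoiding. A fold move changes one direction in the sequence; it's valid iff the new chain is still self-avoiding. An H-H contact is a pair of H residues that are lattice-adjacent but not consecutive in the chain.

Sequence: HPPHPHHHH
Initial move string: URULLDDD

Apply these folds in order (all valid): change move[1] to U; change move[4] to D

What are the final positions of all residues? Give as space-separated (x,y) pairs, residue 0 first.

Initial moves: URULLDDD
Fold: move[1]->U => UUULLDDD (positions: [(0, 0), (0, 1), (0, 2), (0, 3), (-1, 3), (-2, 3), (-2, 2), (-2, 1), (-2, 0)])
Fold: move[4]->D => UUULDDDD (positions: [(0, 0), (0, 1), (0, 2), (0, 3), (-1, 3), (-1, 2), (-1, 1), (-1, 0), (-1, -1)])

Answer: (0,0) (0,1) (0,2) (0,3) (-1,3) (-1,2) (-1,1) (-1,0) (-1,-1)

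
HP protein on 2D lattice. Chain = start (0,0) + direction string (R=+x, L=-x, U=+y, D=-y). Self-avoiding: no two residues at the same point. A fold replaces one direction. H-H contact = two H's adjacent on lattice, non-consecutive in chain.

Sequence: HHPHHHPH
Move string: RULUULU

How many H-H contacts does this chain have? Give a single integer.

Positions: [(0, 0), (1, 0), (1, 1), (0, 1), (0, 2), (0, 3), (-1, 3), (-1, 4)]
H-H contact: residue 0 @(0,0) - residue 3 @(0, 1)

Answer: 1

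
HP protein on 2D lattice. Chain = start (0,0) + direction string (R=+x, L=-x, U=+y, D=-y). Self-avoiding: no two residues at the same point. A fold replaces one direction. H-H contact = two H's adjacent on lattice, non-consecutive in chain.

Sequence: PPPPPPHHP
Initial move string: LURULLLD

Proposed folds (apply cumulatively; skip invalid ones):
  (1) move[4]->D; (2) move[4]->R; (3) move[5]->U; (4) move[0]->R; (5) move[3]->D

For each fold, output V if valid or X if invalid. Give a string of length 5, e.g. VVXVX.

Initial: LURULLLD -> [(0, 0), (-1, 0), (-1, 1), (0, 1), (0, 2), (-1, 2), (-2, 2), (-3, 2), (-3, 1)]
Fold 1: move[4]->D => LURUDLLD INVALID (collision), skipped
Fold 2: move[4]->R => LURURLLD INVALID (collision), skipped
Fold 3: move[5]->U => LURULULD VALID
Fold 4: move[0]->R => RURULULD VALID
Fold 5: move[3]->D => RURDLULD INVALID (collision), skipped

Answer: XXVVX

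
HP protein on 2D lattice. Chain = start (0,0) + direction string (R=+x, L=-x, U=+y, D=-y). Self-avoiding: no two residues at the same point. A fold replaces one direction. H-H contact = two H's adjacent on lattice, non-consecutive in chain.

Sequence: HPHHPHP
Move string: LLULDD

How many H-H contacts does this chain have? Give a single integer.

Answer: 1

Derivation:
Positions: [(0, 0), (-1, 0), (-2, 0), (-2, 1), (-3, 1), (-3, 0), (-3, -1)]
H-H contact: residue 2 @(-2,0) - residue 5 @(-3, 0)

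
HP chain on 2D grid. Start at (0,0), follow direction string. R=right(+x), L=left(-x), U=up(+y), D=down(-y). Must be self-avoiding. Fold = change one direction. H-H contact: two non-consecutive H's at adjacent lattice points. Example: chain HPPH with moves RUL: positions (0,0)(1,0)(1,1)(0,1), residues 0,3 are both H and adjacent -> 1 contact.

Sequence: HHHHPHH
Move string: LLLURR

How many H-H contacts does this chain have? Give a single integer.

Answer: 2

Derivation:
Positions: [(0, 0), (-1, 0), (-2, 0), (-3, 0), (-3, 1), (-2, 1), (-1, 1)]
H-H contact: residue 1 @(-1,0) - residue 6 @(-1, 1)
H-H contact: residue 2 @(-2,0) - residue 5 @(-2, 1)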